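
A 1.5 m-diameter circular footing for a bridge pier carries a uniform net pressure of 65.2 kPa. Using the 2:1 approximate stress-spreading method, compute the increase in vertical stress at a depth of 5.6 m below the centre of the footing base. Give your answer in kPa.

By the 2:1 method the load spreads at 1 horizontal : 2 vertical, so at depth z the loaded area has grown by z in each plan dimension:
Δσ ≈ qD²/(D+z)² = 65.2×1.5²/(1.5+5.6)² = 2.9101 kPa

Δσ_z ≈ 2.91 kPa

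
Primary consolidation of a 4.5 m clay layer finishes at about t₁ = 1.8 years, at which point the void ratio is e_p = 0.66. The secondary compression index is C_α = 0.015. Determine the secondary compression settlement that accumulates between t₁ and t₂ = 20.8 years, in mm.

S_s ≈ 43.2 mm

Secondary compression: S_s = C_α·H/(1+e_p)·log₁₀(t₂/t₁)
S_s = 0.015×4.5/(1+0.66)×log₁₀(20.8/1.8)
    = 0.04066 × 1.063 = 0.04322 m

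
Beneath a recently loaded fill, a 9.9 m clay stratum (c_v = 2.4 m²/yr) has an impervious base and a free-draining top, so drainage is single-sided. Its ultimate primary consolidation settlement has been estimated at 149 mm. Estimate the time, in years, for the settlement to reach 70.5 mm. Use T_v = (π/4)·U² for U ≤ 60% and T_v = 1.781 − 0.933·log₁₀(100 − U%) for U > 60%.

Drainage path length: H_d = H = 9.9 m (single drainage).
U = S(t)/S_ult = 70.5/149 = 0.4732.
U ≤ 60%: T_v = (π/4)·U² = (π/4)×0.47315² = 0.17583.
t = T_v·H_d²/c_v = 0.17583×9.9²/2.4 = 7.18 years.

t ≈ 7.18 years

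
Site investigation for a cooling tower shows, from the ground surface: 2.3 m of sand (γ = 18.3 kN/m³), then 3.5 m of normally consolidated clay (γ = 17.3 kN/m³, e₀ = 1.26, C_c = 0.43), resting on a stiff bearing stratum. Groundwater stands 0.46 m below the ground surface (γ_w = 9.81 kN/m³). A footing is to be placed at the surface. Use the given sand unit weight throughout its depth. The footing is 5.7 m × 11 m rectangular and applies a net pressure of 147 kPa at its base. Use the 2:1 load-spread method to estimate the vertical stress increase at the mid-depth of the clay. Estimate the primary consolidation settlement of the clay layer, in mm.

Mid-depth of clay below the ground surface: z = 2.3 + 3.5/2 = 4.05 m.
Total vertical stress at mid-clay: σ_v = 18.3×2.3 + 17.3×1.75 = 72.365 kPa.
Pore pressure: u = 9.81×(4.05 − 0.46) = 35.218 kPa.
Initial effective stress: σ'_0 = σ_v − u = 72.365 − 35.218 = 37.147 kPa.
Stress increase at mid-clay by the 2:1 spreading method:
Δσ = qBL/((B+z)(L+z)) = 147×5.7×11/((5.7+4.05)(11+4.05)) = 62.812 kPa
Final effective stress: σ'_f = σ'_0 + Δσ = 37.147 + 62.812 = 99.959 kPa.
Normally consolidated clay, so the full stress increment lies on the virgin compression line:
S_c = C_c·H/(1+e₀)·log₁₀(σ'_f/σ'_0) = 0.43×3.5/(1+1.26)×log₁₀(99.959/37.147)
    = 0.66593 × 0.4299 = 0.2863 m

S_c ≈ 286 mm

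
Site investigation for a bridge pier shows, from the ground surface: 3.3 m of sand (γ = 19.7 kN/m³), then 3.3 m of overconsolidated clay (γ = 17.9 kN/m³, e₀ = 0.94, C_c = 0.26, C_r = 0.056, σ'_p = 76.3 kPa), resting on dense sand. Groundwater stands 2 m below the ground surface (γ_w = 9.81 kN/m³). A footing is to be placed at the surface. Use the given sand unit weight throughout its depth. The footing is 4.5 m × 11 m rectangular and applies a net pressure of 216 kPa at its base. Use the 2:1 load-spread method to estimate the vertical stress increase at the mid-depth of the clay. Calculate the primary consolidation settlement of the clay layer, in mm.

S_c ≈ 118 mm

Mid-depth of clay below the ground surface: z = 3.3 + 3.3/2 = 4.95 m.
Total vertical stress at mid-clay: σ_v = 19.7×3.3 + 17.9×1.65 = 94.545 kPa.
Pore pressure: u = 9.81×(4.95 − 2) = 28.94 kPa.
Initial effective stress: σ'_0 = σ_v − u = 94.545 − 28.94 = 65.605 kPa.
Stress increase at mid-clay by the 2:1 spreading method:
Δσ = qBL/((B+z)(L+z)) = 216×4.5×11/((4.5+4.95)(11+4.95)) = 70.936 kPa
Final effective stress: σ'_f = 65.605 + 70.936 = 136.54 kPa.
σ'_f = 136.54 > σ'_p = 76.3 kPa, so the stress path crosses the preconsolidation pressure — recompression up to σ'_p, then virgin compression beyond:
S_c = H/(1+e₀)·[C_r·log₁₀(σ'_p/σ'_0) + C_c·log₁₀(σ'_f/σ'_p)]
    = 3.3/1.94 × [0.056×log₁₀(76.3/65.605) + 0.26×log₁₀(136.54/76.3)]
    = 1.701 × [0.0036729 + 0.065711] = 0.118 m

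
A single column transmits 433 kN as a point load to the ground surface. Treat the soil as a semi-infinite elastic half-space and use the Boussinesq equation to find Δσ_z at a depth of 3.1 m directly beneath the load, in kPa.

Boussinesq vertical stress below a point load on an elastic half-space:
Δσ_z = 3P/(2πz²) · [1 + (r/z)²]^(−5/2)
r/z = 0/3.1 = 0; [1+(r/z)²]^(−5/2) = 1.
Δσ_z = 3×433/(2π×3.1²) × 1 = 21.513 × 1 = 21.51 kPa

Δσ_z ≈ 21.5 kPa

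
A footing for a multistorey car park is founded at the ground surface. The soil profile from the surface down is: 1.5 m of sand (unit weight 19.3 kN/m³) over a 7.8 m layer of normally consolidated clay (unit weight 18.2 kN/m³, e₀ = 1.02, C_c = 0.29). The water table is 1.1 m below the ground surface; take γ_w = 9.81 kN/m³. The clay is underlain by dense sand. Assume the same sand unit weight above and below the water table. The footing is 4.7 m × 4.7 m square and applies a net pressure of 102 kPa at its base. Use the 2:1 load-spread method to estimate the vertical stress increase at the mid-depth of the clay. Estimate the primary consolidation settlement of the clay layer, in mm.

S_c ≈ 158 mm

Mid-depth of clay below the ground surface: z = 1.5 + 7.8/2 = 5.4 m.
Total vertical stress at mid-clay: σ_v = 19.3×1.5 + 18.2×3.9 = 99.93 kPa.
Pore pressure: u = 9.81×(5.4 − 1.1) = 42.183 kPa.
Initial effective stress: σ'_0 = σ_v − u = 99.93 − 42.183 = 57.747 kPa.
Stress increase at mid-clay by the 2:1 spreading method:
Δσ = qBL/((B+z)(L+z)) = 102×4.7×4.7/((4.7+5.4)(4.7+5.4)) = 22.088 kPa
Final effective stress: σ'_f = σ'_0 + Δσ = 57.747 + 22.088 = 79.835 kPa.
Normally consolidated clay, so the full stress increment lies on the virgin compression line:
S_c = C_c·H/(1+e₀)·log₁₀(σ'_f/σ'_0) = 0.29×7.8/(1+1.02)×log₁₀(79.835/57.747)
    = 1.1198 × 0.14066 = 0.1575 m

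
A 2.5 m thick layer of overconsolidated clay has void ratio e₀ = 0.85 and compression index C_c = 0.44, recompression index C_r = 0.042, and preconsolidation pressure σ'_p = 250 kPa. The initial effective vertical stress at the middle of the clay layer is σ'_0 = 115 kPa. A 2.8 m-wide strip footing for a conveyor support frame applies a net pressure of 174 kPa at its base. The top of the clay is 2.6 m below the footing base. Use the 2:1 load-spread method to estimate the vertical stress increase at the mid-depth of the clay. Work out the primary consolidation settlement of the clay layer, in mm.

S_c ≈ 12.1 mm

Mid-depth of clay below the footing base: z = 2.6 + 2.5/2 = 3.85 m.
Stress increase at mid-clay by the 2:1 spreading method:
Δσ = qB/(B+z) = 174×2.8/(2.8+3.85) = 73.263 kPa
Final effective stress: σ'_f = 115 + 73.263 = 188.26 kPa.
σ'_f = 188.26 ≤ σ'_p = 250 kPa, so the clay remains overconsolidated and only the recompression index applies:
S_c = C_r·H/(1+e₀)·log₁₀(σ'_f/σ'_0) = 0.042×2.5/1.85×log₁₀(188.26/115)
    = 0.056759 × 0.21406 = 0.01215 m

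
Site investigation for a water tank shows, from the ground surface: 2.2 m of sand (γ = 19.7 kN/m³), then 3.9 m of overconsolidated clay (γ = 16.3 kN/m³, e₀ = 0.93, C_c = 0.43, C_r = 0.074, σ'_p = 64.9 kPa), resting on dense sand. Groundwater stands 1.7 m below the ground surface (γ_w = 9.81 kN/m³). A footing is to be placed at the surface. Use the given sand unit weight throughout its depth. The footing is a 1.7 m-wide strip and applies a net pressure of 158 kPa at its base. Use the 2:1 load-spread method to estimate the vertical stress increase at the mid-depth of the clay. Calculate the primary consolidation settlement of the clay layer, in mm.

S_c ≈ 167 mm

Mid-depth of clay below the ground surface: z = 2.2 + 3.9/2 = 4.15 m.
Total vertical stress at mid-clay: σ_v = 19.7×2.2 + 16.3×1.95 = 75.125 kPa.
Pore pressure: u = 9.81×(4.15 − 1.7) = 24.035 kPa.
Initial effective stress: σ'_0 = σ_v − u = 75.125 − 24.035 = 51.09 kPa.
Stress increase at mid-clay by the 2:1 spreading method:
Δσ = qB/(B+z) = 158×1.7/(1.7+4.15) = 45.915 kPa
Final effective stress: σ'_f = 51.09 + 45.915 = 97.005 kPa.
σ'_f = 97.005 > σ'_p = 64.9 kPa, so the stress path crosses the preconsolidation pressure — recompression up to σ'_p, then virgin compression beyond:
S_c = H/(1+e₀)·[C_r·log₁₀(σ'_p/σ'_0) + C_c·log₁₀(σ'_f/σ'_p)]
    = 3.9/1.93 × [0.074×log₁₀(64.9/51.09) + 0.43×log₁₀(97.005/64.9)]
    = 2.0207 × [0.0076893 + 0.075056] = 0.1672 m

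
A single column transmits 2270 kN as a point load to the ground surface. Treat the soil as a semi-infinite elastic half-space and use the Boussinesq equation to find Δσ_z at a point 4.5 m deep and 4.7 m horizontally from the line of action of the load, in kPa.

Δσ_z ≈ 8.47 kPa

Boussinesq vertical stress below a point load on an elastic half-space:
Δσ_z = 3P/(2πz²) · [1 + (r/z)²]^(−5/2)
r/z = 4.7/4.5 = 1.0444; [1+(r/z)²]^(−5/2) = 0.15819.
Δσ_z = 3×2270/(2π×4.5²) × 0.15819 = 53.523 × 0.15819 = 8.467 kPa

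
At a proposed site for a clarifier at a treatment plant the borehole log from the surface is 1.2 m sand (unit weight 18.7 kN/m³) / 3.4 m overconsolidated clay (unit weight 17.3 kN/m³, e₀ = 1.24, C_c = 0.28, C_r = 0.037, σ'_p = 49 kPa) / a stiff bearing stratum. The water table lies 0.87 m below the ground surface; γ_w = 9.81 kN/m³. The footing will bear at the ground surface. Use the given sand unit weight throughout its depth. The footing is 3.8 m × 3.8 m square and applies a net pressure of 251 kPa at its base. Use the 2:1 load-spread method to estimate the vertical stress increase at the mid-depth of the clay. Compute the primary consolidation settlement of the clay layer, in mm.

Mid-depth of clay below the ground surface: z = 1.2 + 3.4/2 = 2.9 m.
Total vertical stress at mid-clay: σ_v = 18.7×1.2 + 17.3×1.7 = 51.85 kPa.
Pore pressure: u = 9.81×(2.9 − 0.87) = 19.914 kPa.
Initial effective stress: σ'_0 = σ_v − u = 51.85 − 19.914 = 31.936 kPa.
Stress increase at mid-clay by the 2:1 spreading method:
Δσ = qBL/((B+z)(L+z)) = 251×3.8×3.8/((3.8+2.9)(3.8+2.9)) = 80.74 kPa
Final effective stress: σ'_f = 31.936 + 80.74 = 112.68 kPa.
σ'_f = 112.68 > σ'_p = 49 kPa, so the stress path crosses the preconsolidation pressure — recompression up to σ'_p, then virgin compression beyond:
S_c = H/(1+e₀)·[C_r·log₁₀(σ'_p/σ'_0) + C_c·log₁₀(σ'_f/σ'_p)]
    = 3.4/2.24 × [0.037×log₁₀(49/31.936) + 0.28×log₁₀(112.68/49)]
    = 1.5179 × [0.0068789 + 0.10126] = 0.1641 m

S_c ≈ 164 mm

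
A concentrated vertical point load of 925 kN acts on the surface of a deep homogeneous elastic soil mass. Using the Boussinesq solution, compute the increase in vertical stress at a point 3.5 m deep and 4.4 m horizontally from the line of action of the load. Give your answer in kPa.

Δσ_z ≈ 3.37 kPa

Boussinesq vertical stress below a point load on an elastic half-space:
Δσ_z = 3P/(2πz²) · [1 + (r/z)²]^(−5/2)
r/z = 4.4/3.5 = 1.2571; [1+(r/z)²]^(−5/2) = 0.093493.
Δσ_z = 3×925/(2π×3.5²) × 0.093493 = 36.053 × 0.093493 = 3.371 kPa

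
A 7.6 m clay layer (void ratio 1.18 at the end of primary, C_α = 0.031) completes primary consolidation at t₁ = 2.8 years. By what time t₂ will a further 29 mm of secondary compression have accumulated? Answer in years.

t₂ ≈ 5.19 years

S_s = C_α·H/(1+e_p)·log₁₀(t₂/t₁) ⇒ log₁₀(t₂/t₁) = S_s·(1+e_p)/(C_α·H).
log₁₀(t₂/t₁) = 0.029 × (1+1.18) / (0.031×7.6) = 0.2683
t₂ = t₁ × 10^0.2683 = 2.8 × 1.855 = 5.194 years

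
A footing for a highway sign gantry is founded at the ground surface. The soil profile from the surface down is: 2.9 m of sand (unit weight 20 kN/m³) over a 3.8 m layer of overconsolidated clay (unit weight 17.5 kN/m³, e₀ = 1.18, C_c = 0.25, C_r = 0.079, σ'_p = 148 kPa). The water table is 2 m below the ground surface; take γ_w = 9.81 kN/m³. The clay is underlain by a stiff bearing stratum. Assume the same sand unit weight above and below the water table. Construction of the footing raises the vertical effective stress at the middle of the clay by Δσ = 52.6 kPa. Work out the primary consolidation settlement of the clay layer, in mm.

S_c ≈ 36 mm

Mid-depth of clay below the ground surface: z = 2.9 + 3.8/2 = 4.8 m.
Total vertical stress at mid-clay: σ_v = 20×2.9 + 17.5×1.9 = 91.25 kPa.
Pore pressure: u = 9.81×(4.8 − 2) = 27.468 kPa.
Initial effective stress: σ'_0 = σ_v − u = 91.25 − 27.468 = 63.782 kPa.
Final effective stress: σ'_f = 63.782 + 52.6 = 116.38 kPa.
σ'_f = 116.38 ≤ σ'_p = 148 kPa, so the clay remains overconsolidated and only the recompression index applies:
S_c = C_r·H/(1+e₀)·log₁₀(σ'_f/σ'_0) = 0.079×3.8/2.18×log₁₀(116.38/63.782)
    = 0.1377 × 0.26118 = 0.03597 m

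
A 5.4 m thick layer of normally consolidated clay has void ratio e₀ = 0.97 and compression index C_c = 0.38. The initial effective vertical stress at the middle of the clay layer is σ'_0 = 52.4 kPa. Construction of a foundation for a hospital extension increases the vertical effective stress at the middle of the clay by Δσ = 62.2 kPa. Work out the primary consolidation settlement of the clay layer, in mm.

Final effective stress: σ'_f = σ'_0 + Δσ = 52.4 + 62.2 = 114.6 kPa.
Normally consolidated clay, so the full stress increment lies on the virgin compression line:
S_c = C_c·H/(1+e₀)·log₁₀(σ'_f/σ'_0) = 0.38×5.4/(1+0.97)×log₁₀(114.6/52.4)
    = 1.0416 × 0.33985 = 0.354 m

S_c ≈ 354 mm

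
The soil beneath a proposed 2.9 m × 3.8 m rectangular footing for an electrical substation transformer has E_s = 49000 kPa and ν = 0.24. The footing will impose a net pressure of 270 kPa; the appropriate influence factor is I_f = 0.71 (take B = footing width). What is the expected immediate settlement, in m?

S_e ≈ 0.0107 m

Immediate (elastic) settlement: S_e = q·B·(1−ν²)/E_s · I_f.
S_e = 270 × 2.9 × (1 − 0.24²) / 49000 × 0.71
    = 270 × 2.9 × 0.9424 / 49000 × 0.71
    = 0.01069 m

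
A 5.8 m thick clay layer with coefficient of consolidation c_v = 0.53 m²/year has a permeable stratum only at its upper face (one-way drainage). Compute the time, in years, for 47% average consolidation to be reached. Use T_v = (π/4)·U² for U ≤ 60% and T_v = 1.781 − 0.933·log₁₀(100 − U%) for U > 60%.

Drainage path length: H_d = H = 5.8 m (single drainage).
U ≤ 60%: T_v = (π/4)·U² = (π/4)×0.47² = 0.17349.
t = T_v·H_d²/c_v = 0.17349×5.8²/0.53 = 11.01 years.

t ≈ 11 years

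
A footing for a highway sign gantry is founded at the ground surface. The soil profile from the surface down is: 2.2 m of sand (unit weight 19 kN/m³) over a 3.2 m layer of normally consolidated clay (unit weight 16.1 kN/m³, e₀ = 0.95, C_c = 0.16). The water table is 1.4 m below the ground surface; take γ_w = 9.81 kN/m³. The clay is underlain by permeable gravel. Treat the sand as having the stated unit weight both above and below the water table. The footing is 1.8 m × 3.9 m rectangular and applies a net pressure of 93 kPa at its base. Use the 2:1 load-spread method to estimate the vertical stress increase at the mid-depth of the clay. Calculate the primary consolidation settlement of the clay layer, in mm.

Mid-depth of clay below the ground surface: z = 2.2 + 3.2/2 = 3.8 m.
Total vertical stress at mid-clay: σ_v = 19×2.2 + 16.1×1.6 = 67.56 kPa.
Pore pressure: u = 9.81×(3.8 − 1.4) = 23.544 kPa.
Initial effective stress: σ'_0 = σ_v − u = 67.56 − 23.544 = 44.016 kPa.
Stress increase at mid-clay by the 2:1 spreading method:
Δσ = qBL/((B+z)(L+z)) = 93×1.8×3.9/((1.8+3.8)(3.9+3.8)) = 15.141 kPa
Final effective stress: σ'_f = σ'_0 + Δσ = 44.016 + 15.141 = 59.157 kPa.
Normally consolidated clay, so the full stress increment lies on the virgin compression line:
S_c = C_c·H/(1+e₀)·log₁₀(σ'_f/σ'_0) = 0.16×3.2/(1+0.95)×log₁₀(59.157/44.016)
    = 0.26256 × 0.1284 = 0.03371 m

S_c ≈ 33.7 mm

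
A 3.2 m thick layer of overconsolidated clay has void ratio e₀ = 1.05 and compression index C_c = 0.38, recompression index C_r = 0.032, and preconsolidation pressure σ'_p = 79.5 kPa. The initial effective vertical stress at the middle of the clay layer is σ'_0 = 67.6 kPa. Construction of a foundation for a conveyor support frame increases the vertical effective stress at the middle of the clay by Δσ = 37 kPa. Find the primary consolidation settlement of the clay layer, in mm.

Final effective stress: σ'_f = 67.6 + 37 = 104.6 kPa.
σ'_f = 104.6 > σ'_p = 79.5 kPa, so the stress path crosses the preconsolidation pressure — recompression up to σ'_p, then virgin compression beyond:
S_c = H/(1+e₀)·[C_r·log₁₀(σ'_p/σ'_0) + C_c·log₁₀(σ'_f/σ'_p)]
    = 3.2/2.05 × [0.032×log₁₀(79.5/67.6) + 0.38×log₁₀(104.6/79.5)]
    = 1.561 × [0.0022535 + 0.045283] = 0.0742 m

S_c ≈ 74.2 mm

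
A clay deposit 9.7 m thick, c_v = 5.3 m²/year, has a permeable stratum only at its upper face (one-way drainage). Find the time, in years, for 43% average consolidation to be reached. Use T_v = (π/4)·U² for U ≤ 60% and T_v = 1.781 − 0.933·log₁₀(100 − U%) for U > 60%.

t ≈ 2.58 years

Drainage path length: H_d = H = 9.7 m (single drainage).
U ≤ 60%: T_v = (π/4)·U² = (π/4)×0.43² = 0.14522.
t = T_v·H_d²/c_v = 0.14522×9.7²/5.3 = 2.578 years.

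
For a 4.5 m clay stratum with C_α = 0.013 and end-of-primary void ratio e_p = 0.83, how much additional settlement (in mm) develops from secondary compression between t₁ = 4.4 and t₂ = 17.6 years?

Secondary compression: S_s = C_α·H/(1+e_p)·log₁₀(t₂/t₁)
S_s = 0.013×4.5/(1+0.83)×log₁₀(17.6/4.4)
    = 0.03197 × 0.6021 = 0.01925 m

S_s ≈ 19.2 mm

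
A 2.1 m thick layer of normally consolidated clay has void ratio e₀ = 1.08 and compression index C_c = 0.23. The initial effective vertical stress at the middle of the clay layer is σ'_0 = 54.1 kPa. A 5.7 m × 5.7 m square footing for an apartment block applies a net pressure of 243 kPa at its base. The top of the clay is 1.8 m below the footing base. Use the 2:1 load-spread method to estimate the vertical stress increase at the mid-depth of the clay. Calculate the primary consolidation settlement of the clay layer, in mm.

S_c ≈ 111 mm

Mid-depth of clay below the footing base: z = 1.8 + 2.1/2 = 2.85 m.
Stress increase at mid-clay by the 2:1 spreading method:
Δσ = qBL/((B+z)(L+z)) = 243×5.7×5.7/((5.7+2.85)(5.7+2.85)) = 108 kPa
Final effective stress: σ'_f = σ'_0 + Δσ = 54.1 + 108 = 162.1 kPa.
Normally consolidated clay, so the full stress increment lies on the virgin compression line:
S_c = C_c·H/(1+e₀)·log₁₀(σ'_f/σ'_0) = 0.23×2.1/(1+1.08)×log₁₀(162.1/54.1)
    = 0.23221 × 0.47659 = 0.1107 m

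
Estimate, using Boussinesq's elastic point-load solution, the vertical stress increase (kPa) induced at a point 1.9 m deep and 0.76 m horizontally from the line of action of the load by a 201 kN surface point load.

Δσ_z ≈ 18.3 kPa

Boussinesq vertical stress below a point load on an elastic half-space:
Δσ_z = 3P/(2πz²) · [1 + (r/z)²]^(−5/2)
r/z = 0.76/1.9 = 0.4; [1+(r/z)²]^(−5/2) = 0.69001.
Δσ_z = 3×201/(2π×1.9²) × 0.69001 = 26.585 × 0.69001 = 18.34 kPa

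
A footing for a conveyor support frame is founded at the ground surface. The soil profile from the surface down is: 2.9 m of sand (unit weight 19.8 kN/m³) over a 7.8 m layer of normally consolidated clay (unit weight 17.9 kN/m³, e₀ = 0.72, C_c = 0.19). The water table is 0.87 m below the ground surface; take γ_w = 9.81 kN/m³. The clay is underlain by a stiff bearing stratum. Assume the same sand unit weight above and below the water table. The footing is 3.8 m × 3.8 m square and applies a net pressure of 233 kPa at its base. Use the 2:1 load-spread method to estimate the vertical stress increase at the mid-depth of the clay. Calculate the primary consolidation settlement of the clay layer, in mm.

Mid-depth of clay below the ground surface: z = 2.9 + 7.8/2 = 6.8 m.
Total vertical stress at mid-clay: σ_v = 19.8×2.9 + 17.9×3.9 = 127.23 kPa.
Pore pressure: u = 9.81×(6.8 − 0.87) = 58.173 kPa.
Initial effective stress: σ'_0 = σ_v − u = 127.23 − 58.173 = 69.057 kPa.
Stress increase at mid-clay by the 2:1 spreading method:
Δσ = qBL/((B+z)(L+z)) = 233×3.8×3.8/((3.8+6.8)(3.8+6.8)) = 29.944 kPa
Final effective stress: σ'_f = σ'_0 + Δσ = 69.057 + 29.944 = 99.001 kPa.
Normally consolidated clay, so the full stress increment lies on the virgin compression line:
S_c = C_c·H/(1+e₀)·log₁₀(σ'_f/σ'_0) = 0.19×7.8/(1+0.72)×log₁₀(99.001/69.057)
    = 0.86163 × 0.15643 = 0.1348 m

S_c ≈ 135 mm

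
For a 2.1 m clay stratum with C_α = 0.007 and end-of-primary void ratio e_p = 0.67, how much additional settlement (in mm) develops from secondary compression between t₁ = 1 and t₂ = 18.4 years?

Secondary compression: S_s = C_α·H/(1+e_p)·log₁₀(t₂/t₁)
S_s = 0.007×2.1/(1+0.67)×log₁₀(18.4/1)
    = 0.008802 × 1.265 = 0.01113 m

S_s ≈ 11.1 mm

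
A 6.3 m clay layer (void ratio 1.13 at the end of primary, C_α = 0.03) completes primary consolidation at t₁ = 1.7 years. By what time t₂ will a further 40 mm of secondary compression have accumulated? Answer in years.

S_s = C_α·H/(1+e_p)·log₁₀(t₂/t₁) ⇒ log₁₀(t₂/t₁) = S_s·(1+e_p)/(C_α·H).
log₁₀(t₂/t₁) = 0.04 × (1+1.13) / (0.03×6.3) = 0.4508
t₂ = t₁ × 10^0.4508 = 1.7 × 2.824 = 4.8 years

t₂ ≈ 4.8 years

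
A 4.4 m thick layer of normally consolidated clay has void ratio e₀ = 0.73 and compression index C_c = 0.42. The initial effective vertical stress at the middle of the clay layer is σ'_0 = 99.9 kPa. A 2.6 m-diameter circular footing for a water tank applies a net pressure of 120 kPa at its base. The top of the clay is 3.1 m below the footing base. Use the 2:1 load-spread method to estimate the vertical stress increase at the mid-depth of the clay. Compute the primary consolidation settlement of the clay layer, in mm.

Mid-depth of clay below the footing base: z = 3.1 + 4.4/2 = 5.3 m.
Stress increase at mid-clay by the 2:1 spreading method:
Δσ ≈ qD²/(D+z)² = 120×2.6²/(2.6+5.3)² = 12.998 kPa
Final effective stress: σ'_f = σ'_0 + Δσ = 99.9 + 12.998 = 112.9 kPa.
Normally consolidated clay, so the full stress increment lies on the virgin compression line:
S_c = C_c·H/(1+e₀)·log₁₀(σ'_f/σ'_0) = 0.42×4.4/(1+0.73)×log₁₀(112.9/99.9)
    = 1.0682 × 0.053128 = 0.05675 m

S_c ≈ 56.8 mm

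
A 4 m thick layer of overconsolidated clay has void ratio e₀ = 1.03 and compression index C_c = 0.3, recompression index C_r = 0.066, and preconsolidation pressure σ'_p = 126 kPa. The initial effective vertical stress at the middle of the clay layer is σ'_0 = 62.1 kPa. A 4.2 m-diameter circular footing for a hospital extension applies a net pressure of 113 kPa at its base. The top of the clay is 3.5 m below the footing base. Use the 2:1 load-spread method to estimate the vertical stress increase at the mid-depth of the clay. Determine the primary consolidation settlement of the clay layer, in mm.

S_c ≈ 16.6 mm

Mid-depth of clay below the footing base: z = 3.5 + 4/2 = 5.5 m.
Stress increase at mid-clay by the 2:1 spreading method:
Δσ ≈ qD²/(D+z)² = 113×4.2²/(4.2+5.5)² = 21.185 kPa
Final effective stress: σ'_f = 62.1 + 21.185 = 83.285 kPa.
σ'_f = 83.285 ≤ σ'_p = 126 kPa, so the clay remains overconsolidated and only the recompression index applies:
S_c = C_r·H/(1+e₀)·log₁₀(σ'_f/σ'_0) = 0.066×4/2.03×log₁₀(83.285/62.1)
    = 0.13005 × 0.12748 = 0.01658 m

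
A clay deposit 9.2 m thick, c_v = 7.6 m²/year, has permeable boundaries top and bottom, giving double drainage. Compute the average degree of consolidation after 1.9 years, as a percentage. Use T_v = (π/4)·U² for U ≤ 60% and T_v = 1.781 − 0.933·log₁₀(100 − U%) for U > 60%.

U ≈ 85 %

Drainage path length: H_d = H/2 = 4.6 m (double drainage).
T_v = c_v·t/H_d² = 7.6×1.9/4.6² = 0.68242.
T_v = 0.68242 corresponds to the U > 60% branch:
U = 1 − 10^((1.781 − T_v)/0.933)/100 = 0.8495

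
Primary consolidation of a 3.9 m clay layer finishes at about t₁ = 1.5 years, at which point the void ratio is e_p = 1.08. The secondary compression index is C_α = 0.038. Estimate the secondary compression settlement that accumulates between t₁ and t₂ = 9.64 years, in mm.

Secondary compression: S_s = C_α·H/(1+e_p)·log₁₀(t₂/t₁)
S_s = 0.038×3.9/(1+1.08)×log₁₀(9.64/1.5)
    = 0.07125 × 0.808 = 0.05757 m

S_s ≈ 57.6 mm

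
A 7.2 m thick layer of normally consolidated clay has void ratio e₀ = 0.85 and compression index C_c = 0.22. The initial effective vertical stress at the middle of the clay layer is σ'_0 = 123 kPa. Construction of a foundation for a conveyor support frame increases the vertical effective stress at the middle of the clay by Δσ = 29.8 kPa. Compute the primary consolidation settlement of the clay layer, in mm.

Final effective stress: σ'_f = σ'_0 + Δσ = 123 + 29.8 = 152.8 kPa.
Normally consolidated clay, so the full stress increment lies on the virgin compression line:
S_c = C_c·H/(1+e₀)·log₁₀(σ'_f/σ'_0) = 0.22×7.2/(1+0.85)×log₁₀(152.8/123)
    = 0.85622 × 0.094218 = 0.08067 m

S_c ≈ 80.7 mm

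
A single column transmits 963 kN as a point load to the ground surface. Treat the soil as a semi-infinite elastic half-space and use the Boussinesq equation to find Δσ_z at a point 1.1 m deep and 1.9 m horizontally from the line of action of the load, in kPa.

Boussinesq vertical stress below a point load on an elastic half-space:
Δσ_z = 3P/(2πz²) · [1 + (r/z)²]^(−5/2)
r/z = 1.9/1.1 = 1.7273; [1+(r/z)²]^(−5/2) = 0.031575.
Δσ_z = 3×963/(2π×1.1²) × 0.031575 = 380 × 0.031575 = 12 kPa

Δσ_z ≈ 12 kPa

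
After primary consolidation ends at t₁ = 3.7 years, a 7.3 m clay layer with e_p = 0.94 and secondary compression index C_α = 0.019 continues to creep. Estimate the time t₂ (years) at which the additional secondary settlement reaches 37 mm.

S_s = C_α·H/(1+e_p)·log₁₀(t₂/t₁) ⇒ log₁₀(t₂/t₁) = S_s·(1+e_p)/(C_α·H).
log₁₀(t₂/t₁) = 0.037 × (1+0.94) / (0.019×7.3) = 0.5175
t₂ = t₁ × 10^0.5175 = 3.7 × 3.292 = 12.18 years

t₂ ≈ 12.2 years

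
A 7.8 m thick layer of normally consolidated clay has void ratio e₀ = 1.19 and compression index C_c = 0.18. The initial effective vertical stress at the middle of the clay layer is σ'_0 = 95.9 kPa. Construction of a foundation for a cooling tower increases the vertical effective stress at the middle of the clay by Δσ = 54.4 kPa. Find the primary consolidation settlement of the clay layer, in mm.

S_c ≈ 125 mm

Final effective stress: σ'_f = σ'_0 + Δσ = 95.9 + 54.4 = 150.3 kPa.
Normally consolidated clay, so the full stress increment lies on the virgin compression line:
S_c = C_c·H/(1+e₀)·log₁₀(σ'_f/σ'_0) = 0.18×7.8/(1+1.19)×log₁₀(150.3/95.9)
    = 0.6411 × 0.19514 = 0.1251 m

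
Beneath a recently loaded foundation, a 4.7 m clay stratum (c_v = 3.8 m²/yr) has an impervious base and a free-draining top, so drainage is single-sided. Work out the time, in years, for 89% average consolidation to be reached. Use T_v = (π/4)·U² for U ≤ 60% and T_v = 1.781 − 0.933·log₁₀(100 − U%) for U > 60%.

t ≈ 4.71 years

Drainage path length: H_d = H = 4.7 m (single drainage).
U > 60%: T_v = 1.781 − 0.933·log₁₀(100 − 89) = 0.80938.
t = T_v·H_d²/c_v = 0.80938×4.7²/3.8 = 4.705 years.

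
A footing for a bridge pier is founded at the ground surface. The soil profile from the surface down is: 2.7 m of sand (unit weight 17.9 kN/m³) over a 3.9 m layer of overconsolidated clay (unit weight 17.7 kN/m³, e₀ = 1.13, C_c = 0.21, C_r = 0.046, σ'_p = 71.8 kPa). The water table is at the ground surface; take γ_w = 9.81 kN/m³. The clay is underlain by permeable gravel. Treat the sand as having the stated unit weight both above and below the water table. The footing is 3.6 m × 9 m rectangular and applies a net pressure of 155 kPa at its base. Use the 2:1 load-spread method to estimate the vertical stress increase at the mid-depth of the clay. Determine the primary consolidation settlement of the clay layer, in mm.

S_c ≈ 45.8 mm

Mid-depth of clay below the ground surface: z = 2.7 + 3.9/2 = 4.65 m.
Total vertical stress at mid-clay: σ_v = 17.9×2.7 + 17.7×1.95 = 82.845 kPa.
Pore pressure: u = 9.81×(4.65 − 0) = 45.617 kPa.
Initial effective stress: σ'_0 = σ_v − u = 82.845 − 45.617 = 37.228 kPa.
Stress increase at mid-clay by the 2:1 spreading method:
Δσ = qBL/((B+z)(L+z)) = 155×3.6×9/((3.6+4.65)(9+4.65)) = 44.595 kPa
Final effective stress: σ'_f = 37.228 + 44.595 = 81.823 kPa.
σ'_f = 81.823 > σ'_p = 71.8 kPa, so the stress path crosses the preconsolidation pressure — recompression up to σ'_p, then virgin compression beyond:
S_c = H/(1+e₀)·[C_r·log₁₀(σ'_p/σ'_0) + C_c·log₁₀(σ'_f/σ'_p)]
    = 3.9/2.13 × [0.046×log₁₀(71.8/37.228) + 0.21×log₁₀(81.823/71.8)]
    = 1.831 × [0.013122 + 0.011918] = 0.04585 m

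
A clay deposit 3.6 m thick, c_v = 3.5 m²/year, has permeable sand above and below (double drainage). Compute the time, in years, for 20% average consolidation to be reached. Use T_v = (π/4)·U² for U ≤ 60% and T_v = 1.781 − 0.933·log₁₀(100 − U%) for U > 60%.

t ≈ 0.0291 years

Drainage path length: H_d = H/2 = 1.8 m (double drainage).
U ≤ 60%: T_v = (π/4)·U² = (π/4)×0.2² = 0.031416.
t = T_v·H_d²/c_v = 0.031416×1.8²/3.5 = 0.02908 years.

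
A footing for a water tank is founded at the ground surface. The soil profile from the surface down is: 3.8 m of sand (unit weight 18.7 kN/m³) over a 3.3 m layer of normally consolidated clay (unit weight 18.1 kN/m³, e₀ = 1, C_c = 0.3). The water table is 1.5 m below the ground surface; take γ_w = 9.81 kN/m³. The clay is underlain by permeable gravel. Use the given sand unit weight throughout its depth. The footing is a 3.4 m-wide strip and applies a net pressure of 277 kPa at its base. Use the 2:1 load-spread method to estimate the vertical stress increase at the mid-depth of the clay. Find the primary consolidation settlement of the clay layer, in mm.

Mid-depth of clay below the ground surface: z = 3.8 + 3.3/2 = 5.45 m.
Total vertical stress at mid-clay: σ_v = 18.7×3.8 + 18.1×1.65 = 100.92 kPa.
Pore pressure: u = 9.81×(5.45 − 1.5) = 38.75 kPa.
Initial effective stress: σ'_0 = σ_v − u = 100.92 − 38.75 = 62.17 kPa.
Stress increase at mid-clay by the 2:1 spreading method:
Δσ = qB/(B+z) = 277×3.4/(3.4+5.45) = 106.42 kPa
Final effective stress: σ'_f = σ'_0 + Δσ = 62.17 + 106.42 = 168.59 kPa.
Normally consolidated clay, so the full stress increment lies on the virgin compression line:
S_c = C_c·H/(1+e₀)·log₁₀(σ'_f/σ'_0) = 0.3×3.3/(1+1)×log₁₀(168.59/62.17)
    = 0.495 × 0.43325 = 0.2145 m

S_c ≈ 214 mm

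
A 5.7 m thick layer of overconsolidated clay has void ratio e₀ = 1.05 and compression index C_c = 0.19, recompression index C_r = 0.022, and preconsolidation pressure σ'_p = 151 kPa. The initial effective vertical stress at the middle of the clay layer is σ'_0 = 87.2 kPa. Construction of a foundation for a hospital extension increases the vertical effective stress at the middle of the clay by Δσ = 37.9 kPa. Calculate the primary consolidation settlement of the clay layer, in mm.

S_c ≈ 9.59 mm

Final effective stress: σ'_f = 87.2 + 37.9 = 125.1 kPa.
σ'_f = 125.1 ≤ σ'_p = 151 kPa, so the clay remains overconsolidated and only the recompression index applies:
S_c = C_r·H/(1+e₀)·log₁₀(σ'_f/σ'_0) = 0.022×5.7/2.05×log₁₀(125.1/87.2)
    = 0.061171 × 0.15674 = 0.009588 m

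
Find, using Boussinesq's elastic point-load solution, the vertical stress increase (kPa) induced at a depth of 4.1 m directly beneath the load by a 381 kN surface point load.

Δσ_z ≈ 10.8 kPa

Boussinesq vertical stress below a point load on an elastic half-space:
Δσ_z = 3P/(2πz²) · [1 + (r/z)²]^(−5/2)
r/z = 0/4.1 = 0; [1+(r/z)²]^(−5/2) = 1.
Δσ_z = 3×381/(2π×4.1²) × 1 = 10.822 × 1 = 10.82 kPa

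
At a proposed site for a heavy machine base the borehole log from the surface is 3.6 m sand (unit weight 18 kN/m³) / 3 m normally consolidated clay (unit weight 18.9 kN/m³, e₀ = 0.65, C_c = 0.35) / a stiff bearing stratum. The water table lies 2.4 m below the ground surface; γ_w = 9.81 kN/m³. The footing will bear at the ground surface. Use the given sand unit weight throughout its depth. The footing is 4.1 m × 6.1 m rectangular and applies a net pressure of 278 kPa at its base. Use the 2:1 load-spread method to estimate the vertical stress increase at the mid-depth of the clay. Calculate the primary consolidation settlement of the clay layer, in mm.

Mid-depth of clay below the ground surface: z = 3.6 + 3/2 = 5.1 m.
Total vertical stress at mid-clay: σ_v = 18×3.6 + 18.9×1.5 = 93.15 kPa.
Pore pressure: u = 9.81×(5.1 − 2.4) = 26.487 kPa.
Initial effective stress: σ'_0 = σ_v − u = 93.15 − 26.487 = 66.663 kPa.
Stress increase at mid-clay by the 2:1 spreading method:
Δσ = qBL/((B+z)(L+z)) = 278×4.1×6.1/((4.1+5.1)(6.1+5.1)) = 67.477 kPa
Final effective stress: σ'_f = σ'_0 + Δσ = 66.663 + 67.477 = 134.14 kPa.
Normally consolidated clay, so the full stress increment lies on the virgin compression line:
S_c = C_c·H/(1+e₀)·log₁₀(σ'_f/σ'_0) = 0.35×3/(1+0.65)×log₁₀(134.14/66.663)
    = 0.63636 × 0.30367 = 0.1932 m

S_c ≈ 193 mm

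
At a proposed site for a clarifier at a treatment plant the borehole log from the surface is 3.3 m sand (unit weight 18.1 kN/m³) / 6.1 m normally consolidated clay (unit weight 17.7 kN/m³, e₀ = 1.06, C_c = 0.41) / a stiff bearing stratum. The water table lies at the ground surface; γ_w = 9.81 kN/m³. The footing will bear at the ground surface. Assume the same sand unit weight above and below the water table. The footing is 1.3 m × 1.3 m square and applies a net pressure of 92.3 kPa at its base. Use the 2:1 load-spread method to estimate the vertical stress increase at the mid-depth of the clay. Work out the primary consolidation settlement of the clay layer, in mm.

Mid-depth of clay below the ground surface: z = 3.3 + 6.1/2 = 6.35 m.
Total vertical stress at mid-clay: σ_v = 18.1×3.3 + 17.7×3.05 = 113.72 kPa.
Pore pressure: u = 9.81×(6.35 − 0) = 62.294 kPa.
Initial effective stress: σ'_0 = σ_v − u = 113.72 − 62.294 = 51.426 kPa.
Stress increase at mid-clay by the 2:1 spreading method:
Δσ = qBL/((B+z)(L+z)) = 92.3×1.3×1.3/((1.3+6.35)(1.3+6.35)) = 2.6654 kPa
Final effective stress: σ'_f = σ'_0 + Δσ = 51.426 + 2.6654 = 54.091 kPa.
Normally consolidated clay, so the full stress increment lies on the virgin compression line:
S_c = C_c·H/(1+e₀)·log₁₀(σ'_f/σ'_0) = 0.41×6.1/(1+1.06)×log₁₀(54.091/51.426)
    = 1.2141 × 0.021942 = 0.02664 m

S_c ≈ 26.6 mm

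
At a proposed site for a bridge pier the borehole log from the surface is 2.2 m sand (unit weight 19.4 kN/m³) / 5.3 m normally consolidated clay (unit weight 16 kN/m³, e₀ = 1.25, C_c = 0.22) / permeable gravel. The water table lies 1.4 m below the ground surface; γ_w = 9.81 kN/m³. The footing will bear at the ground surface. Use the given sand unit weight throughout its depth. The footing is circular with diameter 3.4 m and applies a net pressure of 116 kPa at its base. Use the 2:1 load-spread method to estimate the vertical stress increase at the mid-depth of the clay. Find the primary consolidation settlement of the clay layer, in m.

Mid-depth of clay below the ground surface: z = 2.2 + 5.3/2 = 4.85 m.
Total vertical stress at mid-clay: σ_v = 19.4×2.2 + 16×2.65 = 85.08 kPa.
Pore pressure: u = 9.81×(4.85 − 1.4) = 33.845 kPa.
Initial effective stress: σ'_0 = σ_v − u = 85.08 − 33.845 = 51.235 kPa.
Stress increase at mid-clay by the 2:1 spreading method:
Δσ ≈ qD²/(D+z)² = 116×3.4²/(3.4+4.85)² = 19.702 kPa
Final effective stress: σ'_f = σ'_0 + Δσ = 51.235 + 19.702 = 70.937 kPa.
Normally consolidated clay, so the full stress increment lies on the virgin compression line:
S_c = C_c·H/(1+e₀)·log₁₀(σ'_f/σ'_0) = 0.22×5.3/(1+1.25)×log₁₀(70.937/51.235)
    = 0.51822 × 0.14131 = 0.07323 m

S_c ≈ 0.0732 m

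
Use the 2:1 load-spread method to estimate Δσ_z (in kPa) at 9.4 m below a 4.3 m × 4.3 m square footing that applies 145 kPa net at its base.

Δσ_z ≈ 14.3 kPa

By the 2:1 method the load spreads at 1 horizontal : 2 vertical, so at depth z the loaded area has grown by z in each plan dimension:
Δσ = qBL/((B+z)(L+z)) = 145×4.3×4.3/((4.3+9.4)(4.3+9.4)) = 14.284 kPa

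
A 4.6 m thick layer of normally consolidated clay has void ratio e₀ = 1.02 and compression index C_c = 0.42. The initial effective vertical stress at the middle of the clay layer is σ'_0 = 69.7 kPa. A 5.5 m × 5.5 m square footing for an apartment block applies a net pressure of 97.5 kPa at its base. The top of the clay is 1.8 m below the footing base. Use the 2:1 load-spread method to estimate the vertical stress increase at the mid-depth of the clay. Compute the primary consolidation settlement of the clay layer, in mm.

S_c ≈ 157 mm

Mid-depth of clay below the footing base: z = 1.8 + 4.6/2 = 4.1 m.
Stress increase at mid-clay by the 2:1 spreading method:
Δσ = qBL/((B+z)(L+z)) = 97.5×5.5×5.5/((5.5+4.1)(5.5+4.1)) = 32.003 kPa
Final effective stress: σ'_f = σ'_0 + Δσ = 69.7 + 32.003 = 101.7 kPa.
Normally consolidated clay, so the full stress increment lies on the virgin compression line:
S_c = C_c·H/(1+e₀)·log₁₀(σ'_f/σ'_0) = 0.42×4.6/(1+1.02)×log₁₀(101.7/69.7)
    = 0.95644 × 0.16409 = 0.1569 m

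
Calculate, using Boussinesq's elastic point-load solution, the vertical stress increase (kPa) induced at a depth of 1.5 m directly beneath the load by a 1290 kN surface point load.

Boussinesq vertical stress below a point load on an elastic half-space:
Δσ_z = 3P/(2πz²) · [1 + (r/z)²]^(−5/2)
r/z = 0/1.5 = 0; [1+(r/z)²]^(−5/2) = 1.
Δσ_z = 3×1290/(2π×1.5²) × 1 = 273.75 × 1 = 273.8 kPa

Δσ_z ≈ 274 kPa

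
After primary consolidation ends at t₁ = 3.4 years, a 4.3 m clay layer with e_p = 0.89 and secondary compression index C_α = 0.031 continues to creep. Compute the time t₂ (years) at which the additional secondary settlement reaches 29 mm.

S_s = C_α·H/(1+e_p)·log₁₀(t₂/t₁) ⇒ log₁₀(t₂/t₁) = S_s·(1+e_p)/(C_α·H).
log₁₀(t₂/t₁) = 0.029 × (1+0.89) / (0.031×4.3) = 0.4112
t₂ = t₁ × 10^0.4112 = 3.4 × 2.577 = 8.763 years

t₂ ≈ 8.76 years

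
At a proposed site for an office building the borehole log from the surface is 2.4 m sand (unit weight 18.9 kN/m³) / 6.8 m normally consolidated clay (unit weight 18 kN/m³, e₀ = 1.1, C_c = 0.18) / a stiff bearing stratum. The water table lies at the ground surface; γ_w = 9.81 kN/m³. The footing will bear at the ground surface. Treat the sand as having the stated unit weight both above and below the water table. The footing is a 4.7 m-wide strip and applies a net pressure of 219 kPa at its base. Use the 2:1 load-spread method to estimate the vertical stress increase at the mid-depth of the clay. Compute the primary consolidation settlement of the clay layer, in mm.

S_c ≈ 276 mm

Mid-depth of clay below the ground surface: z = 2.4 + 6.8/2 = 5.8 m.
Total vertical stress at mid-clay: σ_v = 18.9×2.4 + 18×3.4 = 106.56 kPa.
Pore pressure: u = 9.81×(5.8 − 0) = 56.898 kPa.
Initial effective stress: σ'_0 = σ_v − u = 106.56 − 56.898 = 49.662 kPa.
Stress increase at mid-clay by the 2:1 spreading method:
Δσ = qB/(B+z) = 219×4.7/(4.7+5.8) = 98.029 kPa
Final effective stress: σ'_f = σ'_0 + Δσ = 49.662 + 98.029 = 147.69 kPa.
Normally consolidated clay, so the full stress increment lies on the virgin compression line:
S_c = C_c·H/(1+e₀)·log₁₀(σ'_f/σ'_0) = 0.18×6.8/(1+1.1)×log₁₀(147.69/49.662)
    = 0.58286 × 0.47333 = 0.2759 m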